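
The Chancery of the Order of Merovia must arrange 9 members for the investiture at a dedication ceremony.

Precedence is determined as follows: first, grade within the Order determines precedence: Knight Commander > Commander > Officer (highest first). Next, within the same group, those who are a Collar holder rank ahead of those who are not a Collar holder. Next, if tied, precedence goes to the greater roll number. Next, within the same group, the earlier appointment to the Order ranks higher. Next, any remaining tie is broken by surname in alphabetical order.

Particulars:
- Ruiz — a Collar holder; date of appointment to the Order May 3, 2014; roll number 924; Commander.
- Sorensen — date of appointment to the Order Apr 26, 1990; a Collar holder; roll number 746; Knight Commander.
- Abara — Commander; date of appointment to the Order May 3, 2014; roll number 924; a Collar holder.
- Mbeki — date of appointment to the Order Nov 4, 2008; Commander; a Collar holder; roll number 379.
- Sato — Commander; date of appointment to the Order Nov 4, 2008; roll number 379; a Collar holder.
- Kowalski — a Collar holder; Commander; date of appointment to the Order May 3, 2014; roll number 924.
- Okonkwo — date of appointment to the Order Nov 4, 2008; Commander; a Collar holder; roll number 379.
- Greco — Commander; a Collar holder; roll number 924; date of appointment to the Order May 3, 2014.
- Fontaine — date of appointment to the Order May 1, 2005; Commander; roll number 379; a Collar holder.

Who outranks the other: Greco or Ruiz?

Greco

By grade within the Order: Sorensen (Knight Commander); then Abara, Greco, Kowalski, Ruiz, Fontaine, Mbeki, Okonkwo and Sato (Commander).
Abara, Greco, Kowalski, Ruiz, Fontaine, Mbeki, Okonkwo and Sato are each a Collar holder, so the next rule applies.
Among Abara, Greco, Kowalski, Ruiz, Fontaine, Mbeki, Okonkwo and Sato, by roll number (higher first): Abara, Greco, Kowalski and Ruiz (924) before Fontaine, Mbeki, Okonkwo and Sato (379).
Abara, Greco, Kowalski and Ruiz all have date of appointment to the Order May 3, 2014, so the next rule applies.
Among Abara, Greco, Kowalski and Ruiz, alphabetically by surname: Abara before Greco before Kowalski before Ruiz.
Among Fontaine, Mbeki, Okonkwo and Sato, by date of appointment to the Order (earlier first): Fontaine (May 1, 2005) before Mbeki, Okonkwo and Sato (Nov 4, 2008).
Among Mbeki, Okonkwo and Sato, alphabetically by surname: Mbeki before Okonkwo before Sato.
So Greco takes precedence.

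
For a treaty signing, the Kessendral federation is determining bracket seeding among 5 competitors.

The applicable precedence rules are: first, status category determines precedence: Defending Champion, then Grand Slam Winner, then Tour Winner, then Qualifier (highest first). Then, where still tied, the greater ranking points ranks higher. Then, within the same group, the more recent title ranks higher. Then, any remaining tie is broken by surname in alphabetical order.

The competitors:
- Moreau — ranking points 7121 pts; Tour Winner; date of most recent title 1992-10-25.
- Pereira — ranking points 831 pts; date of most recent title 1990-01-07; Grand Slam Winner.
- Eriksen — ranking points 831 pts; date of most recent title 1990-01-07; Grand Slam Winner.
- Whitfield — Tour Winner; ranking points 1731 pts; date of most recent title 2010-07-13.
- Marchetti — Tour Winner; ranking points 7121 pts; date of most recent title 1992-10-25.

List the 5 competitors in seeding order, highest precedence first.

By status category: Eriksen and Pereira (Grand Slam Winner); then Marchetti, Moreau and Whitfield (Tour Winner).
Eriksen and Pereira both have ranking points 831 pts, so the next rule applies.
Eriksen and Pereira both have date of most recent title 1990-01-07, so the next rule applies.
Among Eriksen and Pereira, alphabetically by surname: Eriksen before Pereira.
Among Marchetti, Moreau and Whitfield, by ranking points (higher first): Marchetti and Moreau (7121 pts) before Whitfield (1731 pts).
Marchetti and Moreau both have date of most recent title 1992-10-25, so the next rule applies.
Among Marchetti and Moreau, alphabetically by surname: Marchetti before Moreau.
Full order: Eriksen, Pereira, Marchetti, Moreau, Whitfield.

Eriksen, Pereira, Marchetti, Moreau, Whitfield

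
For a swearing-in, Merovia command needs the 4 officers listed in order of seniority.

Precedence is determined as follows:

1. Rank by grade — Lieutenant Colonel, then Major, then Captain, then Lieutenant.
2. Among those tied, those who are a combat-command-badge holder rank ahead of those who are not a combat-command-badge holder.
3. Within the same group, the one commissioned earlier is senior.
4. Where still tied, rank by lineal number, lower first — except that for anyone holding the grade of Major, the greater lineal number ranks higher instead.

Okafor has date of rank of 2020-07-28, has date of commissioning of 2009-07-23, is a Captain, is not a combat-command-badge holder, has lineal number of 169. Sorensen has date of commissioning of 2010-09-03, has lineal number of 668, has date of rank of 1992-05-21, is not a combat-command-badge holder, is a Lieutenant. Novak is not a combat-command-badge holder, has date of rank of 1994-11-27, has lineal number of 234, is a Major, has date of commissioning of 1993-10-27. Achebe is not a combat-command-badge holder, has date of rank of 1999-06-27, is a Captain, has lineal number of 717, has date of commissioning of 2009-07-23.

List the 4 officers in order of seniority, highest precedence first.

By grade: Novak (Major); then Okafor and Achebe (Captain); then Sorensen (Lieutenant).
Okafor and Achebe are each not a combat-command-badge holder, so the next rule applies.
Okafor and Achebe both have date of commissioning 2009-07-23, so the next rule applies.
Among Okafor and Achebe, by lineal number (lower first): Okafor (169) before Achebe (717).
Full order: Novak, Okafor, Achebe, Sorensen.

Novak, Okafor, Achebe, Sorensen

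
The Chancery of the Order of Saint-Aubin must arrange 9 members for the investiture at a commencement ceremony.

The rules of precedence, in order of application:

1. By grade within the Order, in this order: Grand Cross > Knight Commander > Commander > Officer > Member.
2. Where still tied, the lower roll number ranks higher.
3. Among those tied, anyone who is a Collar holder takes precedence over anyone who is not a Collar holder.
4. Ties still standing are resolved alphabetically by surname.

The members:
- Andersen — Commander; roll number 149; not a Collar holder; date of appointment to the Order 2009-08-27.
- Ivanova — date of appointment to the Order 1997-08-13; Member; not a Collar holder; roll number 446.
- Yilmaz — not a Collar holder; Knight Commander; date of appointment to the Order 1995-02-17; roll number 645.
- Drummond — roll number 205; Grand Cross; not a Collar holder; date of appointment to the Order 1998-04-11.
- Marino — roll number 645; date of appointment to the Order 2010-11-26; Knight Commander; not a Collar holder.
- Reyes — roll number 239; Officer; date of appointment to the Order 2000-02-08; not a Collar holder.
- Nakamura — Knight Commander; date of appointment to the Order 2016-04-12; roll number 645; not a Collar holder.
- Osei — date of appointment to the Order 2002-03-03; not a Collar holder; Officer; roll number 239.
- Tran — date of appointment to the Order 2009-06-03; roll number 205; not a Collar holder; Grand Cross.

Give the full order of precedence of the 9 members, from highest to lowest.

By grade within the Order: Drummond and Tran (Grand Cross); then Marino, Nakamura and Yilmaz (Knight Commander); then Andersen (Commander); then Osei and Reyes (Officer); then Ivanova (Member).
Drummond and Tran both have roll number 205, so the next rule applies.
Drummond and Tran are each not a Collar holder, so the next rule applies.
Among Drummond and Tran, alphabetically by surname: Drummond before Tran.
Marino, Nakamura and Yilmaz all have roll number 645, so the next rule applies.
Marino, Nakamura and Yilmaz are each not a Collar holder, so the next rule applies.
Among Marino, Nakamura and Yilmaz, alphabetically by surname: Marino before Nakamura before Yilmaz.
Osei and Reyes both have roll number 239, so the next rule applies.
Osei and Reyes are each not a Collar holder, so the next rule applies.
Among Osei and Reyes, alphabetically by surname: Osei before Reyes.
Full order: Drummond, Tran, Marino, Nakamura, Yilmaz, Andersen, Osei, Reyes, Ivanova.

Drummond, Tran, Marino, Nakamura, Yilmaz, Andersen, Osei, Reyes, Ivanova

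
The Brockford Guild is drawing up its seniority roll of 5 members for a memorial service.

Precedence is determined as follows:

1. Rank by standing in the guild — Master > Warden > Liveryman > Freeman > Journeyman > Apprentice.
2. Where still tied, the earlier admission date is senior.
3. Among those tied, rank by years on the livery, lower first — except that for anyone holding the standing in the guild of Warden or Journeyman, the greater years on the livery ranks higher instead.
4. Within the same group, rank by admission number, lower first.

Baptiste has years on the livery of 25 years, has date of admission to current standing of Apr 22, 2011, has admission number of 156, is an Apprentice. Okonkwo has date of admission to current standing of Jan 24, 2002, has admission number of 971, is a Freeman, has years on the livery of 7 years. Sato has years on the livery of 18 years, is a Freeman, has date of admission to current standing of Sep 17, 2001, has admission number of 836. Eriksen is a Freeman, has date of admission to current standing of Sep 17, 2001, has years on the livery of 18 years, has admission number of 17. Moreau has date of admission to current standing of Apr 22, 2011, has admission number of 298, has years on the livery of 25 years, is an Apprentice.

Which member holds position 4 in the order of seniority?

By standing in the guild: Eriksen, Sato and Okonkwo (Freeman); then Baptiste and Moreau (Apprentice).
Among Eriksen, Sato and Okonkwo, by date of admission to current standing (earlier first): Eriksen and Sato (Sep 17, 2001) before Okonkwo (Jan 24, 2002).
Eriksen and Sato both have years on the livery 18 years, so the next rule applies.
Among Eriksen and Sato, by admission number (lower first): Eriksen (17) before Sato (836).
Baptiste and Moreau both have date of admission to current standing Apr 22, 2011, so the next rule applies.
Baptiste and Moreau both have years on the livery 25 years, so the next rule applies.
Among Baptiste and Moreau, by admission number (lower first): Baptiste (156) before Moreau (298).
Order: Eriksen, Sato, Okonkwo, Baptiste, Moreau.

Baptiste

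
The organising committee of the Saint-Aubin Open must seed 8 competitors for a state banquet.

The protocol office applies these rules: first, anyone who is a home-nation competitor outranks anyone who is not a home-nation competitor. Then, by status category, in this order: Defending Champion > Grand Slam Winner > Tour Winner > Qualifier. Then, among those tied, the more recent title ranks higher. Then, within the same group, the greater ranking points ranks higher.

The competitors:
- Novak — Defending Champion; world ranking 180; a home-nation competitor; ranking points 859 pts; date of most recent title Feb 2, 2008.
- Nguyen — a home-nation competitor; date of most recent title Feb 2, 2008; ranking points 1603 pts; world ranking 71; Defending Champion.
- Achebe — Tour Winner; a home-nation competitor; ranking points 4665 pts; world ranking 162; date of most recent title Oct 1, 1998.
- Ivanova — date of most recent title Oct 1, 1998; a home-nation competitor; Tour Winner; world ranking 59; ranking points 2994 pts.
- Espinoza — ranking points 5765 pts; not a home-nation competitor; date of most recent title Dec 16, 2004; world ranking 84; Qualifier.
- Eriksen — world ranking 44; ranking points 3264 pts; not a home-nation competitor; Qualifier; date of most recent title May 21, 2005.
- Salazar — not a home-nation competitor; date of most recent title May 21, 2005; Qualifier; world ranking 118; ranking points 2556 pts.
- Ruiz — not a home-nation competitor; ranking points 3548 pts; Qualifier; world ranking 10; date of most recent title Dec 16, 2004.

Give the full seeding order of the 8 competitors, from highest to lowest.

By the first rule: Nguyen, Novak, Achebe and Ivanova (each a home-nation competitor); then Eriksen, Salazar, Espinoza and Ruiz (each not a home-nation competitor).
Among Nguyen, Novak, Achebe and Ivanova, by status category: Nguyen and Novak (Defending Champion) before Achebe and Ivanova (Tour Winner).
Nguyen and Novak both have date of most recent title Feb 2, 2008, so the next rule applies.
Among Nguyen and Novak, by ranking points (higher first): Nguyen (1603 pts) before Novak (859 pts).
Achebe and Ivanova both have date of most recent title Oct 1, 1998, so the next rule applies.
Among Achebe and Ivanova, by ranking points (higher first): Achebe (4665 pts) before Ivanova (2994 pts).
Eriksen, Salazar, Espinoza and Ruiz are each Qualifier, so the next rule applies.
Among Eriksen, Salazar, Espinoza and Ruiz, by date of most recent title (later first): Eriksen and Salazar (May 21, 2005) before Espinoza and Ruiz (Dec 16, 2004).
Among Eriksen and Salazar, by ranking points (higher first): Eriksen (3264 pts) before Salazar (2556 pts).
Among Espinoza and Ruiz, by ranking points (higher first): Espinoza (5765 pts) before Ruiz (3548 pts).
Full order: Nguyen, Novak, Achebe, Ivanova, Eriksen, Salazar, Espinoza, Ruiz.

Nguyen, Novak, Achebe, Ivanova, Eriksen, Salazar, Espinoza, Ruiz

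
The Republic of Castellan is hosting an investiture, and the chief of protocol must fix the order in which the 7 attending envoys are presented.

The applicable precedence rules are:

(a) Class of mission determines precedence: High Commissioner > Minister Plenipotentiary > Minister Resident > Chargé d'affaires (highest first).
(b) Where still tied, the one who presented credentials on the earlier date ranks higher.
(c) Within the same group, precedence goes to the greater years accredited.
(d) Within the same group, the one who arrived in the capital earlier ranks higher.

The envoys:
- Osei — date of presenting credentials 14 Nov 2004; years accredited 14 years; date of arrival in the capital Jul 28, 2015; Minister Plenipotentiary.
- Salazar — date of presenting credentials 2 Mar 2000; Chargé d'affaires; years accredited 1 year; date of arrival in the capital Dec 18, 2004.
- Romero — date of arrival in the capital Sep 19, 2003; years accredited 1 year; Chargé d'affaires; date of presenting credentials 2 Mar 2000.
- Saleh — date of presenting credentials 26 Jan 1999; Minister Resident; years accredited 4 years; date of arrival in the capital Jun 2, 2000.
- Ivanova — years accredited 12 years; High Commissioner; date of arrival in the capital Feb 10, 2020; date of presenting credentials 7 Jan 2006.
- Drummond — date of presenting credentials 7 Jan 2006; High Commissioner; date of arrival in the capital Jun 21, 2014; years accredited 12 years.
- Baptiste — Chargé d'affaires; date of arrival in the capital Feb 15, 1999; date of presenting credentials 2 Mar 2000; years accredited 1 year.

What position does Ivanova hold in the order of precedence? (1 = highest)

By class of mission: Drummond and Ivanova (High Commissioner); then Osei (Minister Plenipotentiary); then Saleh (Minister Resident); then Baptiste, Romero and Salazar (Chargé d'affaires).
Drummond and Ivanova both have date of presenting credentials 7 Jan 2006, so the next rule applies.
Drummond and Ivanova both have years accredited 12 years, so the next rule applies.
Among Drummond and Ivanova, by date of arrival in the capital (earlier first): Drummond (Jun 21, 2014) before Ivanova (Feb 10, 2020).
Baptiste, Romero and Salazar all have date of presenting credentials 2 Mar 2000, so the next rule applies.
Baptiste, Romero and Salazar all have years accredited 1 year, so the next rule applies.
Among Baptiste, Romero and Salazar, by date of arrival in the capital (earlier first): Baptiste (Feb 15, 1999) before Romero (Sep 19, 2003) before Salazar (Dec 18, 2004).
Order: Drummond, Ivanova, Osei, Saleh, Baptiste, Romero, Salazar. So position 2.

2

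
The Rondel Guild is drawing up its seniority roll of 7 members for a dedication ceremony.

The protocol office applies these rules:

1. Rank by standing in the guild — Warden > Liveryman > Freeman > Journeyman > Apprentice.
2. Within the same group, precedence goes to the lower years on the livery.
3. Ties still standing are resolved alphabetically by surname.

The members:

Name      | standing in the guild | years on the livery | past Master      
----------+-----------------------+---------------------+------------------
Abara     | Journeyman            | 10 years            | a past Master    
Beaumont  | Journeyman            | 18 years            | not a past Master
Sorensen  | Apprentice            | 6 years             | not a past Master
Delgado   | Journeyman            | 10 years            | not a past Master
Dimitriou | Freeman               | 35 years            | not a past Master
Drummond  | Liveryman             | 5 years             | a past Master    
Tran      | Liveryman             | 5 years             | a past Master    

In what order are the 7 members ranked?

By standing in the guild: Drummond and Tran (Liveryman); then Dimitriou (Freeman); then Abara, Delgado and Beaumont (Journeyman); then Sorensen (Apprentice).
Drummond and Tran both have years on the livery 5 years, so the next rule applies.
Among Drummond and Tran, alphabetically by surname: Drummond before Tran.
Among Abara, Delgado and Beaumont, by years on the livery (lower first): Abara and Delgado (10 years) before Beaumont (18 years).
Among Abara and Delgado, alphabetically by surname: Abara before Delgado.
Full order: Drummond, Tran, Dimitriou, Abara, Delgado, Beaumont, Sorensen.

Drummond, Tran, Dimitriou, Abara, Delgado, Beaumont, Sorensen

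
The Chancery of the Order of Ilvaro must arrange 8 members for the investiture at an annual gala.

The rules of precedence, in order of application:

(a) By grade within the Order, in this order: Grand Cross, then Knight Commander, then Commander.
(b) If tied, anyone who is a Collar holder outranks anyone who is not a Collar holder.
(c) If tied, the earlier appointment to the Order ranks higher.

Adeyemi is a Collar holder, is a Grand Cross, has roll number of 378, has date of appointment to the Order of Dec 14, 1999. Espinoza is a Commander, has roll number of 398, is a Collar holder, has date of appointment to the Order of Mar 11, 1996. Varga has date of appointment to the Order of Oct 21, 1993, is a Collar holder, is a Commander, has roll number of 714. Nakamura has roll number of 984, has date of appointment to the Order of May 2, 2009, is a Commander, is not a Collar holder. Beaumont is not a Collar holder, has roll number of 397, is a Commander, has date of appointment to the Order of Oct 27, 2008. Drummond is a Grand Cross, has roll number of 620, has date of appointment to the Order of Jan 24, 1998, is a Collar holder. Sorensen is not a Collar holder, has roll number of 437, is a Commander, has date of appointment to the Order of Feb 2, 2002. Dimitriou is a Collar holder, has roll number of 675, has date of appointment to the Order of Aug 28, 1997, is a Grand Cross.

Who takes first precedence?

Dimitriou

By grade within the Order: Dimitriou, Drummond and Adeyemi (Grand Cross); then Varga, Espinoza, Sorensen, Beaumont and Nakamura (Commander).
Dimitriou, Drummond and Adeyemi are each a Collar holder, so the next rule applies.
Among Dimitriou, Drummond and Adeyemi, by date of appointment to the Order (earlier first): Dimitriou (Aug 28, 1997) before Drummond (Jan 24, 1998) before Adeyemi (Dec 14, 1999).
Among Varga, Espinoza, Sorensen, Beaumont and Nakamura, a Collar holder before not a Collar holder: Varga and Espinoza (a Collar holder) before Sorensen, Beaumont and Nakamura (not a Collar holder).
Among Varga and Espinoza, by date of appointment to the Order (earlier first): Varga (Oct 21, 1993) before Espinoza (Mar 11, 1996).
Among Sorensen, Beaumont and Nakamura, by date of appointment to the Order (earlier first): Sorensen (Feb 2, 2002) before Beaumont (Oct 27, 2008) before Nakamura (May 2, 2009).
Order: Dimitriou, Drummond, Adeyemi, Varga, Espinoza, Sorensen, Beaumont, Nakamura.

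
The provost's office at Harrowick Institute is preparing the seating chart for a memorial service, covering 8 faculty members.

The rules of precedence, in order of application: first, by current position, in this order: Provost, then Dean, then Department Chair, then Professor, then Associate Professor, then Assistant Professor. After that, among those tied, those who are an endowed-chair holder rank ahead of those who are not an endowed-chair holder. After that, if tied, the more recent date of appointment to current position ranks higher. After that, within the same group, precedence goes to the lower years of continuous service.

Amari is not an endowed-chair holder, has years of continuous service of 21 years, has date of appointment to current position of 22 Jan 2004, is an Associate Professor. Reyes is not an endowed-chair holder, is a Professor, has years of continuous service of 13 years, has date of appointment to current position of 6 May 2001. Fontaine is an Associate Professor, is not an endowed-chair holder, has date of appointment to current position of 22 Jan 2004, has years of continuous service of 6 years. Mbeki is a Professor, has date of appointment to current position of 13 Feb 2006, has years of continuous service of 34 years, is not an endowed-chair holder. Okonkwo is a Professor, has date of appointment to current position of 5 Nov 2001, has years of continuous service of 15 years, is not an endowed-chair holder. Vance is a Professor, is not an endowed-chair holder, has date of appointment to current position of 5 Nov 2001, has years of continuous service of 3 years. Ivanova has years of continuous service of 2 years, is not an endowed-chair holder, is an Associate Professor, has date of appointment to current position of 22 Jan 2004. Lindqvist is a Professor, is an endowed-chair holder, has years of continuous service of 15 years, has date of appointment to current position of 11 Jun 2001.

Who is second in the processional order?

Mbeki

By current position: Lindqvist, Mbeki, Vance, Okonkwo and Reyes (Professor); then Ivanova, Fontaine and Amari (Associate Professor).
Among Lindqvist, Mbeki, Vance, Okonkwo and Reyes, an endowed-chair holder before not an endowed-chair holder: Lindqvist (an endowed-chair holder) before Mbeki, Vance, Okonkwo and Reyes (not an endowed-chair holder).
Among Mbeki, Vance, Okonkwo and Reyes, by date of appointment to current position (later first): Mbeki (13 Feb 2006) before Vance and Okonkwo (5 Nov 2001) before Reyes (6 May 2001).
Among Vance and Okonkwo, by years of continuous service (lower first): Vance (3 years) before Okonkwo (15 years).
Ivanova, Fontaine and Amari are each not an endowed-chair holder, so the next rule applies.
Ivanova, Fontaine and Amari all have date of appointment to current position 22 Jan 2004, so the next rule applies.
Among Ivanova, Fontaine and Amari, by years of continuous service (lower first): Ivanova (2 years) before Fontaine (6 years) before Amari (21 years).
Order: Lindqvist, Mbeki, Vance, Okonkwo, Reyes, Ivanova, Fontaine, Amari.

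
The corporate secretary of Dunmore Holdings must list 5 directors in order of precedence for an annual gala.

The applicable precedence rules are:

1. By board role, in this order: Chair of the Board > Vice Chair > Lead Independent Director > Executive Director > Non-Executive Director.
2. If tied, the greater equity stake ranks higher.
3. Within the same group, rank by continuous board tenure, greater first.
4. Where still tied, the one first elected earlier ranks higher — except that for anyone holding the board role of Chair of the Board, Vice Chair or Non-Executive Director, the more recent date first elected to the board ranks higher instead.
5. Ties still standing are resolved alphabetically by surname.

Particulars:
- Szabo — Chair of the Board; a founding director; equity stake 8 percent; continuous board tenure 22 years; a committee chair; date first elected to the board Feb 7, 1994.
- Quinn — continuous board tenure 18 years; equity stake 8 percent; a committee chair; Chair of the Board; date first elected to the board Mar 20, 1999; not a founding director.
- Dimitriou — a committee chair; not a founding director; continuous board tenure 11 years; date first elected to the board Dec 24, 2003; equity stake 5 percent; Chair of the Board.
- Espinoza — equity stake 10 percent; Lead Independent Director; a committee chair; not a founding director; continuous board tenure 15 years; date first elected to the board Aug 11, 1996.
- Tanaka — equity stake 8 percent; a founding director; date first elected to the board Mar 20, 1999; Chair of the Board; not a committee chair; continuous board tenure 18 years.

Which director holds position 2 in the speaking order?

By board role: Szabo, Quinn, Tanaka and Dimitriou (Chair of the Board); then Espinoza (Lead Independent Director).
Among Szabo, Quinn, Tanaka and Dimitriou, by equity stake (higher first): Szabo, Quinn and Tanaka (8 percent) before Dimitriou (5 percent).
Among Szabo, Quinn and Tanaka, by continuous board tenure (higher first): Szabo (22 years) before Quinn and Tanaka (18 years).
Quinn and Tanaka both have date first elected to the board Mar 20, 1999, so the next rule applies.
Among Quinn and Tanaka, alphabetically by surname: Quinn before Tanaka.
Order: Szabo, Quinn, Tanaka, Dimitriou, Espinoza.

Quinn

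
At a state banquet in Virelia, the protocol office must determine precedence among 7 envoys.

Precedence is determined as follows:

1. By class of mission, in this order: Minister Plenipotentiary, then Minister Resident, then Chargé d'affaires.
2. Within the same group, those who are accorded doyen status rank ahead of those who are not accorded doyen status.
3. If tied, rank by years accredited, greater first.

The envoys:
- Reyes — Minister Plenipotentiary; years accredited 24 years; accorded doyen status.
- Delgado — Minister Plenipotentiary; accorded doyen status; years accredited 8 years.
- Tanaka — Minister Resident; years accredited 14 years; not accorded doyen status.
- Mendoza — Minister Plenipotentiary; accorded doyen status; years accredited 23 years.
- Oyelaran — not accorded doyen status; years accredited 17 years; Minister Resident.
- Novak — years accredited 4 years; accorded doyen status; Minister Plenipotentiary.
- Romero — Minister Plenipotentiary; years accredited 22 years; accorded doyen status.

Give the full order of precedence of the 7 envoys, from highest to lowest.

Reyes, Mendoza, Romero, Delgado, Novak, Oyelaran, Tanaka

By class of mission: Reyes, Mendoza, Romero, Delgado and Novak (Minister Plenipotentiary); then Oyelaran and Tanaka (Minister Resident).
Reyes, Mendoza, Romero, Delgado and Novak are each accorded doyen status, so the next rule applies.
Among Reyes, Mendoza, Romero, Delgado and Novak, by years accredited (higher first): Reyes (24 years) before Mendoza (23 years) before Romero (22 years) before Delgado (8 years) before Novak (4 years).
Oyelaran and Tanaka are each not accorded doyen status, so the next rule applies.
Among Oyelaran and Tanaka, by years accredited (higher first): Oyelaran (17 years) before Tanaka (14 years).
Full order: Reyes, Mendoza, Romero, Delgado, Novak, Oyelaran, Tanaka.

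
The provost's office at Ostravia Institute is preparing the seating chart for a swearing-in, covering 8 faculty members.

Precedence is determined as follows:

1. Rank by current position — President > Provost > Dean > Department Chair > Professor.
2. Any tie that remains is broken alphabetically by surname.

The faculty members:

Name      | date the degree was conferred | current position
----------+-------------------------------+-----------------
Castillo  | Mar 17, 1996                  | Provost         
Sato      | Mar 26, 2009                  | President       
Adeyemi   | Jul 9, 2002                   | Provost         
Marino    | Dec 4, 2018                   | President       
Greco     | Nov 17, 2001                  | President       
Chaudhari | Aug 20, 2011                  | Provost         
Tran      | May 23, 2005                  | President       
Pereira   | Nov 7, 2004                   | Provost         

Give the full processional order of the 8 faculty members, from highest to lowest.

Greco, Marino, Sato, Tran, Adeyemi, Castillo, Chaudhari, Pereira

By current position: Greco, Marino, Sato and Tran (President); then Adeyemi, Castillo, Chaudhari and Pereira (Provost).
Among Greco, Marino, Sato and Tran, alphabetically by surname: Greco before Marino before Sato before Tran.
Among Adeyemi, Castillo, Chaudhari and Pereira, alphabetically by surname: Adeyemi before Castillo before Chaudhari before Pereira.
Full order: Greco, Marino, Sato, Tran, Adeyemi, Castillo, Chaudhari, Pereira.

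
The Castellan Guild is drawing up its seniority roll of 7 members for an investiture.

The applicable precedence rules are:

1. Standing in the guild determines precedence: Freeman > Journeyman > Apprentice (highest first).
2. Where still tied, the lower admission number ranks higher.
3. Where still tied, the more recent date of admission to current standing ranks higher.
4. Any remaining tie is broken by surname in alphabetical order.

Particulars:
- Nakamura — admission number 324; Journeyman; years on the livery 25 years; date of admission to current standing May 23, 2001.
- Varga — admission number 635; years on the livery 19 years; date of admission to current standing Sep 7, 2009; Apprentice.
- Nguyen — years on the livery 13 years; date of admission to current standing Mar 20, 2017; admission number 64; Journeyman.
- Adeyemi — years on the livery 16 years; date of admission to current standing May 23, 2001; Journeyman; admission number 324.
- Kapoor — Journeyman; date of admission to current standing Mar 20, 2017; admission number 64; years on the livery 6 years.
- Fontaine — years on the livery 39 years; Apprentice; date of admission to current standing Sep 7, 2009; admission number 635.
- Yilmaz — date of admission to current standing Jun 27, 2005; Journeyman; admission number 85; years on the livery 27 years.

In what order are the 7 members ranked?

By standing in the guild: Kapoor, Nguyen, Yilmaz, Adeyemi and Nakamura (Journeyman); then Fontaine and Varga (Apprentice).
Among Kapoor, Nguyen, Yilmaz, Adeyemi and Nakamura, by admission number (lower first): Kapoor and Nguyen (64) before Yilmaz (85) before Adeyemi and Nakamura (324).
Kapoor and Nguyen both have date of admission to current standing Mar 20, 2017, so the next rule applies.
Among Kapoor and Nguyen, alphabetically by surname: Kapoor before Nguyen.
Adeyemi and Nakamura both have date of admission to current standing May 23, 2001, so the next rule applies.
Among Adeyemi and Nakamura, alphabetically by surname: Adeyemi before Nakamura.
Fontaine and Varga both have admission number 635, so the next rule applies.
Fontaine and Varga both have date of admission to current standing Sep 7, 2009, so the next rule applies.
Among Fontaine and Varga, alphabetically by surname: Fontaine before Varga.
Full order: Kapoor, Nguyen, Yilmaz, Adeyemi, Nakamura, Fontaine, Varga.

Kapoor, Nguyen, Yilmaz, Adeyemi, Nakamura, Fontaine, Varga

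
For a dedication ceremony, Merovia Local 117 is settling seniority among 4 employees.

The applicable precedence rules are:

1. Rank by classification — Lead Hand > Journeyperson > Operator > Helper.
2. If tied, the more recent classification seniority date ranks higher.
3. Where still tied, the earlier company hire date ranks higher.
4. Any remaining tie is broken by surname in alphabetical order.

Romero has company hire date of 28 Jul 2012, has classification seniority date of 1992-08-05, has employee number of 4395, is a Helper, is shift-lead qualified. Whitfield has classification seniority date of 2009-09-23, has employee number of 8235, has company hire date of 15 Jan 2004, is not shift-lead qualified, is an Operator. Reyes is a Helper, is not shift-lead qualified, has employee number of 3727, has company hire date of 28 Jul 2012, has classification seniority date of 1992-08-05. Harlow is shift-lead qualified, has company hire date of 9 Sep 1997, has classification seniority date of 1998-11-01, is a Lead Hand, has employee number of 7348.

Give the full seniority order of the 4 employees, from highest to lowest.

Harlow, Whitfield, Reyes, Romero

By classification: Harlow (Lead Hand); then Whitfield (Operator); then Reyes and Romero (Helper).
Reyes and Romero both have classification seniority date 1992-08-05, so the next rule applies.
Reyes and Romero both have company hire date 28 Jul 2012, so the next rule applies.
Among Reyes and Romero, alphabetically by surname: Reyes before Romero.
Full order: Harlow, Whitfield, Reyes, Romero.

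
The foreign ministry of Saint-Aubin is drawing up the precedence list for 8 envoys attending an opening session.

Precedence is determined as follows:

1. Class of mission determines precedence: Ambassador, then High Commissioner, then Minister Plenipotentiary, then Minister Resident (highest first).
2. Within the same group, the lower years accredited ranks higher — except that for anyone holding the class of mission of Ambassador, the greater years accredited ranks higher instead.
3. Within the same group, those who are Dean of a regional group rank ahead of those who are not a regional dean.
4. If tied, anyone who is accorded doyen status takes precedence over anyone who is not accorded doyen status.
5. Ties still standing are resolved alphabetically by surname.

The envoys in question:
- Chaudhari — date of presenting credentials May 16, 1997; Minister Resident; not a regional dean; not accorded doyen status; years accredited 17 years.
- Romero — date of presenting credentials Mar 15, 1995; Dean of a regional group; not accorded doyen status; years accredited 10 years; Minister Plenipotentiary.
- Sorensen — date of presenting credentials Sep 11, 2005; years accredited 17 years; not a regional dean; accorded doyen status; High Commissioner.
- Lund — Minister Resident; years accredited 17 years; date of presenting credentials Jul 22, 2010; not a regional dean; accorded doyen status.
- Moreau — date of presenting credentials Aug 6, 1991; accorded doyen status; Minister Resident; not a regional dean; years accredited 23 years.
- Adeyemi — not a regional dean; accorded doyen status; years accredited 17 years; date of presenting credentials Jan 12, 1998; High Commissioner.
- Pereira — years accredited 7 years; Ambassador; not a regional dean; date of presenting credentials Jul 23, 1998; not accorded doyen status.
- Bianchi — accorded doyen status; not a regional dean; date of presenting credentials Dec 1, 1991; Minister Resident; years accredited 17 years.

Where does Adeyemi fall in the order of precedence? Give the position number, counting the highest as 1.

2

By class of mission: Pereira (Ambassador); then Adeyemi and Sorensen (High Commissioner); then Romero (Minister Plenipotentiary); then Bianchi, Lund, Chaudhari and Moreau (Minister Resident).
Adeyemi and Sorensen both have years accredited 17 years, so the next rule applies.
Adeyemi and Sorensen are each not a regional dean, so the next rule applies.
Adeyemi and Sorensen are each accorded doyen status, so the next rule applies.
Among Adeyemi and Sorensen, alphabetically by surname: Adeyemi before Sorensen.
Among Bianchi, Lund, Chaudhari and Moreau, by years accredited (lower first): Bianchi, Lund and Chaudhari (17 years) before Moreau (23 years).
Bianchi, Lund and Chaudhari are each not a regional dean, so the next rule applies.
Among Bianchi, Lund and Chaudhari, accorded doyen status before not accorded doyen status: Bianchi and Lund (accorded doyen status) before Chaudhari (not accorded doyen status).
Among Bianchi and Lund, alphabetically by surname: Bianchi before Lund.
Order: Pereira, Adeyemi, Sorensen, Romero, Bianchi, Lund, Chaudhari, Moreau. So position 2.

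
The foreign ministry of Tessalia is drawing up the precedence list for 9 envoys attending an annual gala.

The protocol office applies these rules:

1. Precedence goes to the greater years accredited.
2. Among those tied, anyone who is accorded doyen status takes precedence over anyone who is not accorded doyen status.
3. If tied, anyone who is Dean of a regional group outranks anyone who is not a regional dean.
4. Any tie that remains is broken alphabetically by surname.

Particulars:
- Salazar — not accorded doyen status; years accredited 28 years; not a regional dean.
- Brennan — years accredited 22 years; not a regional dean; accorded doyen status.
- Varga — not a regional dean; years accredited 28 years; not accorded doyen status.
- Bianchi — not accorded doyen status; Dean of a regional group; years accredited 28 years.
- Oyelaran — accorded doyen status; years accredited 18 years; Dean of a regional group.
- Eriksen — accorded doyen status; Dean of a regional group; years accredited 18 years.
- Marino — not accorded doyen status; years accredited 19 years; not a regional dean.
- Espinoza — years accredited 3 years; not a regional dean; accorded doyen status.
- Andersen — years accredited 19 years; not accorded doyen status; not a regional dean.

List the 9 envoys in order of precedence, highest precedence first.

By years accredited (higher first): Bianchi, Salazar and Varga (each 28 years); then Brennan (22 years); then Andersen and Marino (both 19 years); then Eriksen and Oyelaran (both 18 years); then Espinoza (3 years).
Bianchi, Salazar and Varga are each not accorded doyen status, so the next rule applies.
Among Bianchi, Salazar and Varga, Dean of a regional group before not a regional dean: Bianchi (Dean of a regional group) before Salazar and Varga (not a regional dean).
Among Salazar and Varga, alphabetically by surname: Salazar before Varga.
Andersen and Marino are each not accorded doyen status, so the next rule applies.
Andersen and Marino are each not a regional dean, so the next rule applies.
Among Andersen and Marino, alphabetically by surname: Andersen before Marino.
Eriksen and Oyelaran are each accorded doyen status, so the next rule applies.
Eriksen and Oyelaran are each Dean of a regional group, so the next rule applies.
Among Eriksen and Oyelaran, alphabetically by surname: Eriksen before Oyelaran.
Full order: Bianchi, Salazar, Varga, Brennan, Andersen, Marino, Eriksen, Oyelaran, Espinoza.

Bianchi, Salazar, Varga, Brennan, Andersen, Marino, Eriksen, Oyelaran, Espinoza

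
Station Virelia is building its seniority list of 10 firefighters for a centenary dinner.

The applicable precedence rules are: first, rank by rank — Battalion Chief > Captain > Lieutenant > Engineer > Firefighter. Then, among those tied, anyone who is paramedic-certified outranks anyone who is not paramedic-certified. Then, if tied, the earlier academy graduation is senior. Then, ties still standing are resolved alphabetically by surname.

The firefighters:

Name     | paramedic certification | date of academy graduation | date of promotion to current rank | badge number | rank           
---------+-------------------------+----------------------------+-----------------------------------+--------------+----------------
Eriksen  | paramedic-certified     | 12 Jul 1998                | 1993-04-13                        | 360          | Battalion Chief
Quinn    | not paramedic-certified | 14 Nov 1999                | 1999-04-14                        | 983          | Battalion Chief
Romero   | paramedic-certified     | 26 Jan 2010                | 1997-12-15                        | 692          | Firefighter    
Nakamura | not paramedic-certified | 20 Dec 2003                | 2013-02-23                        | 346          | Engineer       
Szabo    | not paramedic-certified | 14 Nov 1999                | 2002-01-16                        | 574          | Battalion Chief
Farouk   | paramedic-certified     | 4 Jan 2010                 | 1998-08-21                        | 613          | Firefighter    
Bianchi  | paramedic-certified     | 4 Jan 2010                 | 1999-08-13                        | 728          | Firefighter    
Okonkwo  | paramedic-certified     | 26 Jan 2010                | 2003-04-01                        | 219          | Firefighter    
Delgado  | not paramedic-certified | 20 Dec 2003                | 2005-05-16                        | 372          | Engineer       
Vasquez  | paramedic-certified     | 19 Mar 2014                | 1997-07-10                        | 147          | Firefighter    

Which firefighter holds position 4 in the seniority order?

By rank: Eriksen, Quinn and Szabo (Battalion Chief); then Delgado and Nakamura (Engineer); then Bianchi, Farouk, Okonkwo, Romero and Vasquez (Firefighter).
Among Eriksen, Quinn and Szabo, paramedic-certified before not paramedic-certified: Eriksen (paramedic-certified) before Quinn and Szabo (not paramedic-certified).
Quinn and Szabo both have date of academy graduation 14 Nov 1999, so the next rule applies.
Among Quinn and Szabo, alphabetically by surname: Quinn before Szabo.
Delgado and Nakamura are each not paramedic-certified, so the next rule applies.
Delgado and Nakamura both have date of academy graduation 20 Dec 2003, so the next rule applies.
Among Delgado and Nakamura, alphabetically by surname: Delgado before Nakamura.
Bianchi, Farouk, Okonkwo, Romero and Vasquez are each paramedic-certified, so the next rule applies.
Among Bianchi, Farouk, Okonkwo, Romero and Vasquez, by date of academy graduation (earlier first): Bianchi and Farouk (4 Jan 2010) before Okonkwo and Romero (26 Jan 2010) before Vasquez (19 Mar 2014).
Among Bianchi and Farouk, alphabetically by surname: Bianchi before Farouk.
Among Okonkwo and Romero, alphabetically by surname: Okonkwo before Romero.
Order: Eriksen, Quinn, Szabo, Delgado, Nakamura, Bianchi, Farouk, Okonkwo, Romero, Vasquez.

Delgado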